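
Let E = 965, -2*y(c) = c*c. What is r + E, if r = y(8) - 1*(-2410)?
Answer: 3343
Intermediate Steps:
y(c) = -c²/2 (y(c) = -c*c/2 = -c²/2)
r = 2378 (r = -½*8² - 1*(-2410) = -½*64 + 2410 = -32 + 2410 = 2378)
r + E = 2378 + 965 = 3343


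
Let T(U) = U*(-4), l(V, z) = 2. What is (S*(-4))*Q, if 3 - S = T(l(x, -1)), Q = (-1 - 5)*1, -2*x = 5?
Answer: 264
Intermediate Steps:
x = -5/2 (x = -1/2*5 = -5/2 ≈ -2.5000)
T(U) = -4*U
Q = -6 (Q = -6*1 = -6)
S = 11 (S = 3 - (-4)*2 = 3 - 1*(-8) = 3 + 8 = 11)
(S*(-4))*Q = (11*(-4))*(-6) = -44*(-6) = 264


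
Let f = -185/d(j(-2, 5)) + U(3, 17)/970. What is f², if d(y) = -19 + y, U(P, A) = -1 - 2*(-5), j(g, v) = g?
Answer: 32270170321/414936900 ≈ 77.771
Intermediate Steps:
U(P, A) = 9 (U(P, A) = -1 + 10 = 9)
f = 179639/20370 (f = -185/(-19 - 2) + 9/970 = -185/(-21) + 9*(1/970) = -185*(-1/21) + 9/970 = 185/21 + 9/970 = 179639/20370 ≈ 8.8188)
f² = (179639/20370)² = 32270170321/414936900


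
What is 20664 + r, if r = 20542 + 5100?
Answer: 46306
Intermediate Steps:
r = 25642
20664 + r = 20664 + 25642 = 46306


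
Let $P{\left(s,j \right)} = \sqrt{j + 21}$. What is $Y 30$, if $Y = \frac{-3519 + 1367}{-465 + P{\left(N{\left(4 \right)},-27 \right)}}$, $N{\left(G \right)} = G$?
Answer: $\frac{10006800}{72077} + \frac{21520 i \sqrt{6}}{72077} \approx 138.83 + 0.73134 i$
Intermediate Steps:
$P{\left(s,j \right)} = \sqrt{21 + j}$
$Y = - \frac{2152}{-465 + i \sqrt{6}}$ ($Y = \frac{-3519 + 1367}{-465 + \sqrt{21 - 27}} = - \frac{2152}{-465 + \sqrt{-6}} = - \frac{2152}{-465 + i \sqrt{6}} \approx 4.6278 + 0.024378 i$)
$Y 30 = \left(\frac{333560}{72077} + \frac{2152 i \sqrt{6}}{216231}\right) 30 = \frac{10006800}{72077} + \frac{21520 i \sqrt{6}}{72077}$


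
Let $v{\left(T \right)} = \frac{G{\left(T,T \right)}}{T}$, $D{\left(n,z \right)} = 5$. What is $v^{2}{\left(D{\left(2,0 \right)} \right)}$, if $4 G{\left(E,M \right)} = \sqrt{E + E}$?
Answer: $\frac{1}{40} \approx 0.025$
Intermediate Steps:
$G{\left(E,M \right)} = \frac{\sqrt{2} \sqrt{E}}{4}$ ($G{\left(E,M \right)} = \frac{\sqrt{E + E}}{4} = \frac{\sqrt{2 E}}{4} = \frac{\sqrt{2} \sqrt{E}}{4}$)
$v{\left(T \right)} = \frac{\sqrt{2}}{4 \sqrt{T}}$ ($v{\left(T \right)} = \frac{\frac{1}{4} \sqrt{2} \sqrt{T}}{T} = \frac{\sqrt{2}}{4 \sqrt{T}}$)
$v^{2}{\left(D{\left(2,0 \right)} \right)} = \left(\frac{\sqrt{2}}{4 \sqrt{5}}\right)^{2} = \left(\frac{\sqrt{2} \frac{\sqrt{5}}{5}}{4}\right)^{2} = \left(\frac{\sqrt{10}}{20}\right)^{2} = \frac{1}{40}$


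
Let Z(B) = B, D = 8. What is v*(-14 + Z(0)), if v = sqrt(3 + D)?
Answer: -14*sqrt(11) ≈ -46.433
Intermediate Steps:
v = sqrt(11) (v = sqrt(3 + 8) = sqrt(11) ≈ 3.3166)
v*(-14 + Z(0)) = sqrt(11)*(-14 + 0) = sqrt(11)*(-14) = -14*sqrt(11)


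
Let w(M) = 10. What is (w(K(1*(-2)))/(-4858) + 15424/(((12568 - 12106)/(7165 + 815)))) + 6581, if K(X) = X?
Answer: 7294167924/26719 ≈ 2.7300e+5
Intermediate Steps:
(w(K(1*(-2)))/(-4858) + 15424/(((12568 - 12106)/(7165 + 815)))) + 6581 = (10/(-4858) + 15424/(((12568 - 12106)/(7165 + 815)))) + 6581 = (10*(-1/4858) + 15424/((462/7980))) + 6581 = (-5/2429 + 15424/((462*(1/7980)))) + 6581 = (-5/2429 + 15424/(11/190)) + 6581 = (-5/2429 + 15424*(190/11)) + 6581 = (-5/2429 + 2930560/11) + 6581 = 7118330185/26719 + 6581 = 7294167924/26719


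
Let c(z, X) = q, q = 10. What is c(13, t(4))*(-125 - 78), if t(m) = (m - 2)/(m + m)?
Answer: -2030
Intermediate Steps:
t(m) = (-2 + m)/(2*m) (t(m) = (-2 + m)/((2*m)) = (-2 + m)*(1/(2*m)) = (-2 + m)/(2*m))
c(z, X) = 10
c(13, t(4))*(-125 - 78) = 10*(-125 - 78) = 10*(-203) = -2030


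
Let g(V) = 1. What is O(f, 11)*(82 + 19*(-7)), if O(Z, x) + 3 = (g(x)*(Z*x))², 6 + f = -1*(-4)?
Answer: -24531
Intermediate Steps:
f = -2 (f = -6 - 1*(-4) = -6 + 4 = -2)
O(Z, x) = -3 + Z²*x² (O(Z, x) = -3 + (1*(Z*x))² = -3 + (Z*x)² = -3 + Z²*x²)
O(f, 11)*(82 + 19*(-7)) = (-3 + (-2)²*11²)*(82 + 19*(-7)) = (-3 + 4*121)*(82 - 133) = (-3 + 484)*(-51) = 481*(-51) = -24531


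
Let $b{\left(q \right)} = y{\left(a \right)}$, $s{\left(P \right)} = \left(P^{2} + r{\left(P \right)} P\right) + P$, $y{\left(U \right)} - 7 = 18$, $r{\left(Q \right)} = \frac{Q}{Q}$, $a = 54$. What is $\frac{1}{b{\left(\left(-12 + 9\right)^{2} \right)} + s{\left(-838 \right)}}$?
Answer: $\frac{1}{700593} \approx 1.4274 \cdot 10^{-6}$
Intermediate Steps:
$r{\left(Q \right)} = 1$
$y{\left(U \right)} = 25$ ($y{\left(U \right)} = 7 + 18 = 25$)
$s{\left(P \right)} = P^{2} + 2 P$ ($s{\left(P \right)} = \left(P^{2} + 1 P\right) + P = \left(P^{2} + P\right) + P = \left(P + P^{2}\right) + P = P^{2} + 2 P$)
$b{\left(q \right)} = 25$
$\frac{1}{b{\left(\left(-12 + 9\right)^{2} \right)} + s{\left(-838 \right)}} = \frac{1}{25 - 838 \left(2 - 838\right)} = \frac{1}{25 - -700568} = \frac{1}{25 + 700568} = \frac{1}{700593}$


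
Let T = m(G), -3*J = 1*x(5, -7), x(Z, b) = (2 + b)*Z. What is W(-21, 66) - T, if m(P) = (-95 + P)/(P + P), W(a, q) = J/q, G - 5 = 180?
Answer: -857/7326 ≈ -0.11698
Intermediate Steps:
x(Z, b) = Z*(2 + b)
J = 25/3 (J = -5*(2 - 7)/3 = -5*(-5)/3 = -(-25)/3 = -⅓*(-25) = 25/3 ≈ 8.3333)
G = 185 (G = 5 + 180 = 185)
W(a, q) = 25/(3*q)
m(P) = (-95 + P)/(2*P) (m(P) = (-95 + P)/((2*P)) = (-95 + P)*(1/(2*P)) = (-95 + P)/(2*P))
T = 9/37 (T = (½)*(-95 + 185)/185 = (½)*(1/185)*90 = 9/37 ≈ 0.24324)
W(-21, 66) - T = (25/3)/66 - 1*9/37 = (25/3)*(1/66) - 9/37 = 25/198 - 9/37 = -857/7326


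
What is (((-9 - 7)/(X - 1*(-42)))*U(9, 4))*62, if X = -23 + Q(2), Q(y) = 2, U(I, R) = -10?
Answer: 9920/21 ≈ 472.38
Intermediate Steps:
X = -21 (X = -23 + 2 = -21)
(((-9 - 7)/(X - 1*(-42)))*U(9, 4))*62 = (((-9 - 7)/(-21 - 1*(-42)))*(-10))*62 = (-16/(-21 + 42)*(-10))*62 = (-16/21*(-10))*62 = (-16*1/21*(-10))*62 = -16/21*(-10)*62 = (160/21)*62 = 9920/21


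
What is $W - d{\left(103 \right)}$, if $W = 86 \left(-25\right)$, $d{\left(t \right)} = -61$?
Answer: $-2089$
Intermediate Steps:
$W = -2150$
$W - d{\left(103 \right)} = -2150 - -61 = -2150 + 61 = -2089$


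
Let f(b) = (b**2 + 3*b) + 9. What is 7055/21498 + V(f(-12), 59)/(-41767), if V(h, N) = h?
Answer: 292150919/897906966 ≈ 0.32537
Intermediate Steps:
f(b) = 9 + b**2 + 3*b
7055/21498 + V(f(-12), 59)/(-41767) = 7055/21498 + (9 + (-12)**2 + 3*(-12))/(-41767) = 7055*(1/21498) + (9 + 144 - 36)*(-1/41767) = 7055/21498 + 117*(-1/41767) = 7055/21498 - 117/41767 = 292150919/897906966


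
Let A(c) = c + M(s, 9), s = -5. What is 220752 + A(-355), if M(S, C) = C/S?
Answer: 1101976/5 ≈ 2.2040e+5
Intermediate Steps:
A(c) = -9/5 + c (A(c) = c + 9/(-5) = c + 9*(-⅕) = c - 9/5 = -9/5 + c)
220752 + A(-355) = 220752 + (-9/5 - 355) = 220752 - 1784/5 = 1101976/5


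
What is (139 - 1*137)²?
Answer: 4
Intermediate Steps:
(139 - 1*137)² = (139 - 137)² = 2² = 4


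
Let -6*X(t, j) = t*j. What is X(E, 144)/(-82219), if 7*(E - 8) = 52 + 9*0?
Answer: 2592/575533 ≈ 0.0045037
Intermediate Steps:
E = 108/7 (E = 8 + (52 + 9*0)/7 = 8 + (52 + 0)/7 = 8 + (⅐)*52 = 8 + 52/7 = 108/7 ≈ 15.429)
X(t, j) = -j*t/6 (X(t, j) = -t*j/6 = -j*t/6)
X(E, 144)/(-82219) = -⅙*144*108/7/(-82219) = -2592/7*(-1/82219) = 2592/575533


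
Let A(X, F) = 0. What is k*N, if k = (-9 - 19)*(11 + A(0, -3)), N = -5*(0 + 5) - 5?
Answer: 9240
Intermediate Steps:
N = -30 (N = -5*5 - 5 = -25 - 5 = -30)
k = -308 (k = (-9 - 19)*(11 + 0) = -28*11 = -308)
k*N = -308*(-30) = 9240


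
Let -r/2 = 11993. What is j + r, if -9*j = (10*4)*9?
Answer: -24026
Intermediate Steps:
r = -23986 (r = -2*11993 = -23986)
j = -40 (j = -10*4*9/9 = -40*9/9 = -⅑*360 = -40)
j + r = -40 - 23986 = -24026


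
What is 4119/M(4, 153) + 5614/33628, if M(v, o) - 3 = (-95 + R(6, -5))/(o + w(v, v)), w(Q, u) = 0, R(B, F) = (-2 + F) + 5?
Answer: 378475594/217381 ≈ 1741.1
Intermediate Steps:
R(B, F) = 3 + F
M(v, o) = 3 - 97/o (M(v, o) = 3 + (-95 + (3 - 5))/(o + 0) = 3 + (-95 - 2)/o = 3 - 97/o)
4119/M(4, 153) + 5614/33628 = 4119/(3 - 97/153) + 5614/33628 = 4119/(3 - 97*1/153) + 5614*(1/33628) = 4119/(3 - 97/153) + 401/2402 = 4119/(362/153) + 401/2402 = 4119*(153/362) + 401/2402 = 630207/362 + 401/2402 = 378475594/217381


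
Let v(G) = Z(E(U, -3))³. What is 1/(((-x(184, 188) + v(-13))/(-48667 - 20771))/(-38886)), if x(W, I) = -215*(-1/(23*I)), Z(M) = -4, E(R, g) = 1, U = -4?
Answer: -3891839359344/92317 ≈ -4.2157e+7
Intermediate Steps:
x(W, I) = 215/(23*I) (x(W, I) = -(-215)/(23*I) = 215/(23*I))
v(G) = -64 (v(G) = (-4)³ = -64)
1/(((-x(184, 188) + v(-13))/(-48667 - 20771))/(-38886)) = 1/(((-215/(23*188) - 64)/(-48667 - 20771))/(-38886)) = 1/(((-215/(23*188) - 64)/(-69438))*(-1/38886)) = 1/(((-1*215/4324 - 64)*(-1/69438))*(-1/38886)) = 1/(((-215/4324 - 64)*(-1/69438))*(-1/38886)) = 1/(-276951/4324*(-1/69438)*(-1/38886)) = 1/((92317/100083304)*(-1/38886)) = 1/(-92317/3891839359344) = -3891839359344/92317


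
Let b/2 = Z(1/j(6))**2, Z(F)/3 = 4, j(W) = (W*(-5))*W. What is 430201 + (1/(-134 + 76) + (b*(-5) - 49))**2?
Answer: 8905763933/3364 ≈ 2.6474e+6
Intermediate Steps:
j(W) = -5*W**2 (j(W) = (-5*W)*W = -5*W**2)
Z(F) = 12 (Z(F) = 3*4 = 12)
b = 288 (b = 2*12**2 = 2*144 = 288)
430201 + (1/(-134 + 76) + (b*(-5) - 49))**2 = 430201 + (1/(-134 + 76) + (288*(-5) - 49))**2 = 430201 + (1/(-58) + (-1440 - 49))**2 = 430201 + (-1/58 - 1489)**2 = 430201 + (-86363/58)**2 = 430201 + 7458567769/3364 = 8905763933/3364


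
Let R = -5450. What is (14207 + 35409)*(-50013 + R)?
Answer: -2751852208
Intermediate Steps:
(14207 + 35409)*(-50013 + R) = (14207 + 35409)*(-50013 - 5450) = 49616*(-55463) = -2751852208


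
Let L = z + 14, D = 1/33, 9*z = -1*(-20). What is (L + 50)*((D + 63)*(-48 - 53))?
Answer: -125207680/297 ≈ -4.2157e+5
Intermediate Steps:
z = 20/9 (z = (-1*(-20))/9 = (⅑)*20 = 20/9 ≈ 2.2222)
D = 1/33 ≈ 0.030303
L = 146/9 (L = 20/9 + 14 = 146/9 ≈ 16.222)
(L + 50)*((D + 63)*(-48 - 53)) = (146/9 + 50)*((1/33 + 63)*(-48 - 53)) = 596*((2080/33)*(-101))/9 = (596/9)*(-210080/33) = -125207680/297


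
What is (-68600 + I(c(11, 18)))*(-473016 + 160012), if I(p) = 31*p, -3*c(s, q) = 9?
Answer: 21501183772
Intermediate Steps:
c(s, q) = -3 (c(s, q) = -⅓*9 = -3)
(-68600 + I(c(11, 18)))*(-473016 + 160012) = (-68600 + 31*(-3))*(-473016 + 160012) = (-68600 - 93)*(-313004) = -68693*(-313004) = 21501183772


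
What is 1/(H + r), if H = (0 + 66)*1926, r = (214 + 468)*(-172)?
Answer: 1/9812 ≈ 0.00010192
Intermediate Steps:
r = -117304 (r = 682*(-172) = -117304)
H = 127116 (H = 66*1926 = 127116)
1/(H + r) = 1/(127116 - 117304) = 1/9812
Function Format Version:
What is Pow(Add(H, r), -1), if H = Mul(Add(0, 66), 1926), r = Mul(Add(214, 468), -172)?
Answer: Rational(1, 9812) ≈ 0.00010192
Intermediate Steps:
r = -117304 (r = Mul(682, -172) = -117304)
H = 127116 (H = Mul(66, 1926) = 127116)
Pow(Add(H, r), -1) = Pow(Add(127116, -117304), -1) = Pow(9812, -1) = Rational(1, 9812)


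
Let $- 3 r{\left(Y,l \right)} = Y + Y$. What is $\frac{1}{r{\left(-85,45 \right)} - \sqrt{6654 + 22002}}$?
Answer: $- \frac{255}{114502} - \frac{27 \sqrt{199}}{57251} \approx -0.0088799$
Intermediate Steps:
$r{\left(Y,l \right)} = - \frac{2 Y}{3}$ ($r{\left(Y,l \right)} = - \frac{Y + Y}{3} = - \frac{2 Y}{3}$)
$\frac{1}{r{\left(-85,45 \right)} - \sqrt{6654 + 22002}} = \frac{1}{\left(- \frac{2}{3}\right) \left(-85\right) - \sqrt{6654 + 22002}} = \frac{1}{\frac{170}{3} - \sqrt{28656}} = \frac{1}{\frac{170}{3} - 12 \sqrt{199}}$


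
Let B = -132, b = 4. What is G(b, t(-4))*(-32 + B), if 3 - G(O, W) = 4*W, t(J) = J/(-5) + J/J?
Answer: 3444/5 ≈ 688.80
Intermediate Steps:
t(J) = 1 - J/5 (t(J) = J*(-⅕) + 1 = -J/5 + 1 = 1 - J/5)
G(O, W) = 3 - 4*W
G(b, t(-4))*(-32 + B) = (3 - 4*(1 - ⅕*(-4)))*(-32 - 132) = (3 - 4*(1 + ⅘))*(-164) = (3 - 4*9/5)*(-164) = (3 - 36/5)*(-164) = -21/5*(-164) = 3444/5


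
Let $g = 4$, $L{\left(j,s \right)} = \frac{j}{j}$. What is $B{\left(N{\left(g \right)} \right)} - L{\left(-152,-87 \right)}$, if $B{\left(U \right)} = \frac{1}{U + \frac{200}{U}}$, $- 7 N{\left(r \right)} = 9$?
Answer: $- \frac{9944}{9881} \approx -1.0064$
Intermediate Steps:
$L{\left(j,s \right)} = 1$
$N{\left(r \right)} = - \frac{9}{7}$ ($N{\left(r \right)} = \left(- \frac{1}{7}\right) 9 = - \frac{9}{7}$)
$B{\left(N{\left(g \right)} \right)} - L{\left(-152,-87 \right)} = - \frac{9}{7 \left(200 + \left(- \frac{9}{7}\right)^{2}\right)} - 1 = - \frac{9}{7 \left(200 + \frac{81}{49}\right)} - 1 = - \frac{9}{7 \cdot \frac{9881}{49}} - 1 = \left(- \frac{9}{7}\right) \frac{49}{9881} - 1 = - \frac{63}{9881} - 1 = - \frac{9944}{9881}$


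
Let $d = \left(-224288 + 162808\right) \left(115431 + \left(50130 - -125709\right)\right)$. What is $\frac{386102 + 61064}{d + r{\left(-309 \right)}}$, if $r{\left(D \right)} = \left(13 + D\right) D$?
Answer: $- \frac{223583}{8953594068} \approx -2.4971 \cdot 10^{-5}$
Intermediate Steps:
$r{\left(D \right)} = D \left(13 + D\right)$
$d = -17907279600$ ($d = - 61480 \left(115431 + \left(50130 + 125709\right)\right) = - 61480 \left(115431 + 175839\right) = \left(-61480\right) 291270 = -17907279600$)
$\frac{386102 + 61064}{d + r{\left(-309 \right)}} = \frac{386102 + 61064}{-17907279600 - 309 \left(13 - 309\right)} = \frac{447166}{-17907279600 - -91464} = \frac{447166}{-17907279600 + 91464} = \frac{447166}{-17907188136} = 447166 \left(- \frac{1}{17907188136}\right) = - \frac{223583}{8953594068}$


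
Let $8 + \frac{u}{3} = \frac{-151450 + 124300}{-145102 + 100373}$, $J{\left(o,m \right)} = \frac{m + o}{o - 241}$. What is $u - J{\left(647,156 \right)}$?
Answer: $- \frac{438688063}{18159974} \approx -24.157$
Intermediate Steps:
$J{\left(o,m \right)} = \frac{m + o}{-241 + o}$
$u = - \frac{992046}{44729}$ ($u = -24 + 3 \frac{-151450 + 124300}{-145102 + 100373} = -24 + 3 \left(- \frac{27150}{-44729}\right) = -24 + 3 \left(\left(-27150\right) \left(- \frac{1}{44729}\right)\right) = -24 + 3 \cdot \frac{27150}{44729} = -24 + \frac{81450}{44729} = - \frac{992046}{44729} \approx -22.179$)
$u - J{\left(647,156 \right)} = - \frac{992046}{44729} - \frac{156 + 647}{-241 + 647} = - \frac{992046}{44729} - \frac{1}{406} \cdot 803 = - \frac{992046}{44729} - \frac{803}{406} = - \frac{438688063}{18159974}$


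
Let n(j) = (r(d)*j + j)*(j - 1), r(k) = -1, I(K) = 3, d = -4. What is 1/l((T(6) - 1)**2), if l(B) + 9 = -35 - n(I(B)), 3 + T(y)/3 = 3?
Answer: -1/44 ≈ -0.022727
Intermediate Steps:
T(y) = 0 (T(y) = -9 + 3*3 = -9 + 9 = 0)
n(j) = 0 (n(j) = (-j + j)*(j - 1) = 0*(-1 + j) = 0)
l(B) = -44 (l(B) = -9 + (-35 - 1*0) = -9 + (-35 + 0) = -9 - 35 = -44)
1/l((T(6) - 1)**2) = 1/(-44) = -1/44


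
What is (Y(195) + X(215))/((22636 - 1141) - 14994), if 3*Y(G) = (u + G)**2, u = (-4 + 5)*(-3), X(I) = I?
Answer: 12503/6501 ≈ 1.9232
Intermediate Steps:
u = -3 (u = 1*(-3) = -3)
Y(G) = (-3 + G)**2/3
(Y(195) + X(215))/((22636 - 1141) - 14994) = ((-3 + 195)**2/3 + 215)/((22636 - 1141) - 14994) = ((1/3)*192**2 + 215)/(21495 - 14994) = ((1/3)*36864 + 215)/6501 = (12288 + 215)*(1/6501) = 12503*(1/6501) = 12503/6501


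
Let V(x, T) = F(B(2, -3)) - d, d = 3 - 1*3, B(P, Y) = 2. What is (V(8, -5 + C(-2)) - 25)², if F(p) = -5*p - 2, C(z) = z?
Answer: 1369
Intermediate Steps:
F(p) = -2 - 5*p
d = 0 (d = 3 - 3 = 0)
V(x, T) = -12 (V(x, T) = (-2 - 5*2) - 1*0 = (-2 - 10) + 0 = -12 + 0 = -12)
(V(8, -5 + C(-2)) - 25)² = (-12 - 25)² = (-37)² = 1369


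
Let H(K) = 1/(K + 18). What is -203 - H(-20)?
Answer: -405/2 ≈ -202.50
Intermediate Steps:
H(K) = 1/(18 + K)
-203 - H(-20) = -203 - 1/(18 - 20) = -203 - 1/(-2) = -203 - 1*(-1/2) = -203 + 1/2 = -405/2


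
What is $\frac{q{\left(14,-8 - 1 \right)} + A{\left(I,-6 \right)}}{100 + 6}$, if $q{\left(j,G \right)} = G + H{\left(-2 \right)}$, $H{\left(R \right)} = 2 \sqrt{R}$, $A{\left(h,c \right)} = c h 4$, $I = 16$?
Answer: $- \frac{393}{106} + \frac{i \sqrt{2}}{53} \approx -3.7075 + 0.026683 i$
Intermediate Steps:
$A{\left(h,c \right)} = 4 c h$
$q{\left(j,G \right)} = G + 2 i \sqrt{2}$ ($q{\left(j,G \right)} = G + 2 \sqrt{-2} = G + 2 i \sqrt{2}$)
$\frac{q{\left(14,-8 - 1 \right)} + A{\left(I,-6 \right)}}{100 + 6} = \frac{\left(\left(-8 - 1\right) + 2 i \sqrt{2}\right) + 4 \left(-6\right) 16}{100 + 6} = \frac{\left(\left(-8 - 1\right) + 2 i \sqrt{2}\right) - 384}{106} = \left(\left(-9 + 2 i \sqrt{2}\right) - 384\right) \frac{1}{106} = \left(-393 + 2 i \sqrt{2}\right) \frac{1}{106} = - \frac{393}{106} + \frac{i \sqrt{2}}{53}$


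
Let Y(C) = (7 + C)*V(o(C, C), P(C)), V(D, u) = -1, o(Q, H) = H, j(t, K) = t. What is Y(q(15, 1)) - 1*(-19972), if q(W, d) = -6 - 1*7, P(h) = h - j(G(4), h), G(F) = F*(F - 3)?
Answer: 19978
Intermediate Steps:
G(F) = F*(-3 + F)
P(h) = -4 + h (P(h) = h - 4*(-3 + 4) = h - 4 = -4 + h)
q(W, d) = -13 (q(W, d) = -6 - 7 = -13)
Y(C) = -7 - C (Y(C) = (7 + C)*(-1) = -7 - C)
Y(q(15, 1)) - 1*(-19972) = (-7 - 1*(-13)) - 1*(-19972) = (-7 + 13) + 19972 = 6 + 19972 = 19978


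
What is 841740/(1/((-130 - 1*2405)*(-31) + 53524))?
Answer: 111201429660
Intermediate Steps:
841740/(1/((-130 - 1*2405)*(-31) + 53524)) = 841740/(1/((-130 - 2405)*(-31) + 53524)) = 841740/(1/(-2535*(-31) + 53524)) = 841740/(1/(78585 + 53524)) = 841740/(1/132109) = 841740*132109 = 111201429660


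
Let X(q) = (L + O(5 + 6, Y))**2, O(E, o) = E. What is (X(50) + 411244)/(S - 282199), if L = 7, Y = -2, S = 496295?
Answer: 25723/13381 ≈ 1.9224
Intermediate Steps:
X(q) = 324 (X(q) = (7 + (5 + 6))**2 = (7 + 11)**2 = 18**2 = 324)
(X(50) + 411244)/(S - 282199) = (324 + 411244)/(496295 - 282199) = 411568/214096 = 411568*(1/214096) = 25723/13381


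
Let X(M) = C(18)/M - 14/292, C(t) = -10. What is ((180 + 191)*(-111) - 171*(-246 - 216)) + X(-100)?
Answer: 13804684/365 ≈ 37821.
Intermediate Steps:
X(M) = -7/146 - 10/M (X(M) = -10/M - 14/292 = -10/M - 14*1/292 = -10/M - 7/146 = -7/146 - 10/M)
((180 + 191)*(-111) - 171*(-246 - 216)) + X(-100) = ((180 + 191)*(-111) - 171*(-246 - 216)) + (-7/146 - 10/(-100)) = (371*(-111) - 171*(-462)) + (-7/146 - 10*(-1/100)) = (-41181 + 79002) + (-7/146 + ⅒) = 37821 + 19/365 = 13804684/365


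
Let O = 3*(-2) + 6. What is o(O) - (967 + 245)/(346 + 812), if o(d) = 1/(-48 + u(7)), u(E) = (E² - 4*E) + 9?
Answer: -3829/3474 ≈ -1.1022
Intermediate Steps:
u(E) = 9 + E² - 4*E
O = 0 (O = -6 + 6 = 0)
o(d) = -1/18 (o(d) = 1/(-48 + (9 + 7² - 4*7)) = 1/(-48 + (9 + 49 - 28)) = 1/(-48 + 30) = 1/(-18) = -1/18)
o(O) - (967 + 245)/(346 + 812) = -1/18 - (967 + 245)/(346 + 812) = -1/18 - 1212/1158 = -1/18 - 1*202/193 = -1/18 - 202/193 = -3829/3474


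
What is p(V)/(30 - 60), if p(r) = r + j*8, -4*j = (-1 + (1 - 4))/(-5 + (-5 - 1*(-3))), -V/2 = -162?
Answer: -226/21 ≈ -10.762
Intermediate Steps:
V = 324 (V = -2*(-162) = 324)
j = -⅐ (j = -(-1 + (1 - 4))/(4*(-5 + (-5 - 1*(-3)))) = -(-1 - 3)/(4*(-5 + (-5 + 3))) = -(-1)/(-5 - 2) = -(-1)/(-7) = -(-1)*(-1)/7 = -¼*4/7 = -⅐ ≈ -0.14286)
p(r) = -8/7 + r (p(r) = r - ⅐*8 = r - 8/7 = -8/7 + r)
p(V)/(30 - 60) = (-8/7 + 324)/(30 - 60) = (2260/7)/(-30) = (2260/7)*(-1/30) = -226/21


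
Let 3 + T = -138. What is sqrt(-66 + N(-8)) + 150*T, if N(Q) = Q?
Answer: -21150 + I*sqrt(74) ≈ -21150.0 + 8.6023*I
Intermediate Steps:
T = -141 (T = -3 - 138 = -141)
sqrt(-66 + N(-8)) + 150*T = sqrt(-66 - 8) + 150*(-141) = sqrt(-74) - 21150 = I*sqrt(74) - 21150 = -21150 + I*sqrt(74)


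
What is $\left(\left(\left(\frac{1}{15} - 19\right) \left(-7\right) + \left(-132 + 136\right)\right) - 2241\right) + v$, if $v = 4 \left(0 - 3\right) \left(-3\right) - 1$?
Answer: $- \frac{31042}{15} \approx -2069.5$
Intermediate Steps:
$v = 35$ ($v = 4 \left(\left(-3\right) \left(-3\right)\right) - 1 = 4 \cdot 9 - 1 = 36 - 1 = 35$)
$\left(\left(\left(\frac{1}{15} - 19\right) \left(-7\right) + \left(-132 + 136\right)\right) - 2241\right) + v = \left(\left(\left(\frac{1}{15} - 19\right) \left(-7\right) + \left(-132 + 136\right)\right) - 2241\right) + 35 = \left(\left(\left(\frac{1}{15} - 19\right) \left(-7\right) + 4\right) - 2241\right) + 35 = \left(\left(\left(- \frac{284}{15}\right) \left(-7\right) + 4\right) - 2241\right) + 35 = \left(\left(\frac{1988}{15} + 4\right) - 2241\right) + 35 = \left(\frac{2048}{15} - 2241\right) + 35 = - \frac{31567}{15} + 35 = - \frac{31042}{15}$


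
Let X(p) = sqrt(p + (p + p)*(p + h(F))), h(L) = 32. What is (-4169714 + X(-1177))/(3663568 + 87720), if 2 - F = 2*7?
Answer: -2084857/1875644 + sqrt(2694153)/3751288 ≈ -1.1111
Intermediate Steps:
F = -12 (F = 2 - 2*7 = 2 - 1*14 = 2 - 14 = -12)
X(p) = sqrt(p + 2*p*(32 + p)) (X(p) = sqrt(p + (p + p)*(p + 32)) = sqrt(p + (2*p)*(32 + p)) = sqrt(p + 2*p*(32 + p)))
(-4169714 + X(-1177))/(3663568 + 87720) = (-4169714 + sqrt(-1177*(65 + 2*(-1177))))/(3663568 + 87720) = (-4169714 + sqrt(-1177*(65 - 2354)))/3751288 = (-4169714 + sqrt(-1177*(-2289)))*(1/3751288) = (-4169714 + sqrt(2694153))*(1/3751288) = -2084857/1875644 + sqrt(2694153)/3751288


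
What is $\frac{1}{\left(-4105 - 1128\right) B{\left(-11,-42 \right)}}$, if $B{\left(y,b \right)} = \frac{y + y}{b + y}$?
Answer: $- \frac{53}{115126} \approx -0.00046037$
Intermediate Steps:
$B{\left(y,b \right)} = \frac{2 y}{b + y}$
$\frac{1}{\left(-4105 - 1128\right) B{\left(-11,-42 \right)}} = \frac{1}{\left(-4105 - 1128\right) 2 \left(-11\right) \frac{1}{-42 - 11}} = \frac{1}{\left(-5233\right) 2 \left(-11\right) \frac{1}{-53}} = - \frac{1}{5233 \cdot 2 \left(-11\right) \left(- \frac{1}{53}\right)} = - \frac{1}{5233 \cdot \frac{22}{53}} = \left(- \frac{1}{5233}\right) \frac{53}{22} = - \frac{53}{115126}$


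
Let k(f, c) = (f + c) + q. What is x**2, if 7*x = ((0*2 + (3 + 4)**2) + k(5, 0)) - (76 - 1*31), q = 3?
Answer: 144/49 ≈ 2.9388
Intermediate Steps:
k(f, c) = 3 + c + f (k(f, c) = (f + c) + 3 = (c + f) + 3 = 3 + c + f)
x = 12/7 (x = (((0*2 + (3 + 4)**2) + (3 + 0 + 5)) - (76 - 1*31))/7 = (((0 + 7**2) + 8) - (76 - 31))/7 = (((0 + 49) + 8) - 1*45)/7 = ((49 + 8) - 45)/7 = (57 - 45)/7 = (1/7)*12 = 12/7 ≈ 1.7143)
x**2 = (12/7)**2 = 144/49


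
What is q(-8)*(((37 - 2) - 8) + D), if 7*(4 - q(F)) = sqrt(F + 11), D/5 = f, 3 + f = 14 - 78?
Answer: -1232 + 44*sqrt(3) ≈ -1155.8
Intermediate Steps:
f = -67 (f = -3 + (14 - 78) = -3 - 64 = -67)
D = -335 (D = 5*(-67) = -335)
q(F) = 4 - sqrt(11 + F)/7 (q(F) = 4 - sqrt(F + 11)/7 = 4 - sqrt(11 + F)/7)
q(-8)*(((37 - 2) - 8) + D) = (4 - sqrt(11 - 8)/7)*(((37 - 2) - 8) - 335) = (4 - sqrt(3)/7)*((35 - 8) - 335) = (4 - sqrt(3)/7)*(27 - 335) = (4 - sqrt(3)/7)*(-308) = -1232 + 44*sqrt(3)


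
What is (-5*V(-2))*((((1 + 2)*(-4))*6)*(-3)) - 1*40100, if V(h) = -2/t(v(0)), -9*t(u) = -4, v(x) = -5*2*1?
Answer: -35240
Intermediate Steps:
v(x) = -10 (v(x) = -10*1 = -10)
t(u) = 4/9 (t(u) = -1/9*(-4) = 4/9)
V(h) = -9/2 (V(h) = -2/4/9 = -2*9/4 = -9/2)
(-5*V(-2))*((((1 + 2)*(-4))*6)*(-3)) - 1*40100 = (-5*(-9/2))*((((1 + 2)*(-4))*6)*(-3)) - 1*40100 = 45*(((3*(-4))*6)*(-3))/2 - 40100 = 45*(-12*6*(-3))/2 - 40100 = 45*(-72*(-3))/2 - 40100 = (45/2)*216 - 40100 = 4860 - 40100 = -35240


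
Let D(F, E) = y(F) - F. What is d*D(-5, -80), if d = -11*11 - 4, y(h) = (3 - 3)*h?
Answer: -625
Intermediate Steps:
y(h) = 0 (y(h) = 0*h = 0)
D(F, E) = -F (D(F, E) = 0 - F = -F)
d = -125 (d = -121 - 4 = -125)
d*D(-5, -80) = -(-125)*(-5) = -125*5 = -625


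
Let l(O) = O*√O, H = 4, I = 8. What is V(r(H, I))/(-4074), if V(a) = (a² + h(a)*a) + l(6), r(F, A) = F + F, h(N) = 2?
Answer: -40/2037 - √6/679 ≈ -0.023244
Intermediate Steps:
l(O) = O^(3/2)
r(F, A) = 2*F
V(a) = a² + 2*a + 6*√6 (V(a) = (a² + 2*a) + 6^(3/2) = (a² + 2*a) + 6*√6 = a² + 2*a + 6*√6)
V(r(H, I))/(-4074) = ((2*4)² + 2*(2*4) + 6*√6)/(-4074) = (8² + 2*8 + 6*√6)*(-1/4074) = (64 + 16 + 6*√6)*(-1/4074) = (80 + 6*√6)*(-1/4074) = -40/2037 - √6/679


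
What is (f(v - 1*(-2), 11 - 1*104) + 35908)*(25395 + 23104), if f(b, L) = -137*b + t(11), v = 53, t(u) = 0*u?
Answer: 1376062127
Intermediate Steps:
t(u) = 0
f(b, L) = -137*b (f(b, L) = -137*b + 0 = -137*b)
(f(v - 1*(-2), 11 - 1*104) + 35908)*(25395 + 23104) = (-137*(53 - 1*(-2)) + 35908)*(25395 + 23104) = (-137*(53 + 2) + 35908)*48499 = (-137*55 + 35908)*48499 = (-7535 + 35908)*48499 = 28373*48499 = 1376062127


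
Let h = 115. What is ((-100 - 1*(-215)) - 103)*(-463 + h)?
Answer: -4176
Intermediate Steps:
((-100 - 1*(-215)) - 103)*(-463 + h) = ((-100 - 1*(-215)) - 103)*(-463 + 115) = ((-100 + 215) - 103)*(-348) = (115 - 103)*(-348) = 12*(-348) = -4176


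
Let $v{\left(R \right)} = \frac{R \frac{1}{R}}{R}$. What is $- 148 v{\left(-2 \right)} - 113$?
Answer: $-39$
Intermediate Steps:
$v{\left(R \right)} = \frac{1}{R}$ ($v{\left(R \right)} = 1 \frac{1}{R} = \frac{1}{R}$)
$- 148 v{\left(-2 \right)} - 113 = - \frac{148}{-2} - 113 = \left(-148\right) \left(- \frac{1}{2}\right) - 113 = 74 - 113 = -39$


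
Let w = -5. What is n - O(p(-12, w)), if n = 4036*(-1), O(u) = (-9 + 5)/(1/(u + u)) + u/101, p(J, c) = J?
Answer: -417320/101 ≈ -4131.9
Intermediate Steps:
O(u) = -807*u/101 (O(u) = -4*2*u + u*(1/101) = -4*2*u + u/101 = -8*u + u/101 = -807*u/101)
n = -4036
n - O(p(-12, w)) = -4036 - (-807)*(-12)/101 = -4036 - 1*9684/101 = -4036 - 9684/101 = -417320/101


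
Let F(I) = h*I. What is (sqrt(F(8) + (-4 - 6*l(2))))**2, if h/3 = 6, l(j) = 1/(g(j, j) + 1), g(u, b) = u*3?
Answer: 974/7 ≈ 139.14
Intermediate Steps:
g(u, b) = 3*u
l(j) = 1/(1 + 3*j) (l(j) = 1/(3*j + 1) = 1/(1 + 3*j))
h = 18 (h = 3*6 = 18)
F(I) = 18*I
(sqrt(F(8) + (-4 - 6*l(2))))**2 = (sqrt(18*8 + (-4 - 6/(1 + 3*2))))**2 = (sqrt(144 + (-4 - 6/(1 + 6))))**2 = (sqrt(144 + (-4 - 6/7)))**2 = (sqrt(144 - 34/7))**2 = (sqrt(974/7))**2 = (sqrt(6818)/7)**2 = 974/7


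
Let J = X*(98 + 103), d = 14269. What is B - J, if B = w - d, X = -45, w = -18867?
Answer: -24091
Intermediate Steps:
J = -9045 (J = -45*(98 + 103) = -45*201 = -9045)
B = -33136 (B = -18867 - 1*14269 = -18867 - 14269 = -33136)
B - J = -33136 - 1*(-9045) = -33136 + 9045 = -24091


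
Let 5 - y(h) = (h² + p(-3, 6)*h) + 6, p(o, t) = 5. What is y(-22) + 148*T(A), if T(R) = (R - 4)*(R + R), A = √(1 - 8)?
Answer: -2447 - 1184*I*√7 ≈ -2447.0 - 3132.6*I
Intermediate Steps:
A = I*√7 (A = √(-7) = I*√7 ≈ 2.6458*I)
T(R) = 2*R*(-4 + R) (T(R) = (-4 + R)*(2*R) = 2*R*(-4 + R))
y(h) = -1 - h² - 5*h (y(h) = 5 - ((h² + 5*h) + 6) = 5 - (6 + h² + 5*h) = 5 + (-6 - h² - 5*h) = -1 - h² - 5*h)
y(-22) + 148*T(A) = (-1 - 1*(-22)² - 5*(-22)) + 148*(2*(I*√7)*(-4 + I*√7)) = (-1 - 1*484 + 110) + 148*(2*I*√7*(-4 + I*√7)) = (-1 - 484 + 110) + 296*I*√7*(-4 + I*√7) = -375 + 296*I*√7*(-4 + I*√7)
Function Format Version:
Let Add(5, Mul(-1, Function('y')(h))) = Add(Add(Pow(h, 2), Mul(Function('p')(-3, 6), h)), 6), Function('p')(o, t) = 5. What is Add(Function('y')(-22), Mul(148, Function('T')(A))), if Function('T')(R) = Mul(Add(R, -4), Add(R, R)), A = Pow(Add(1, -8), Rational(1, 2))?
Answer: Add(-2447, Mul(-1184, I, Pow(7, Rational(1, 2)))) ≈ Add(-2447.0, Mul(-3132.6, I))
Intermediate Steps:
A = Mul(I, Pow(7, Rational(1, 2))) (A = Pow(-7, Rational(1, 2)) = Mul(I, Pow(7, Rational(1, 2))) ≈ Mul(2.6458, I))
Function('T')(R) = Mul(2, R, Add(-4, R)) (Function('T')(R) = Mul(Add(-4, R), Mul(2, R)) = Mul(2, R, Add(-4, R)))
Function('y')(h) = Add(-1, Mul(-1, Pow(h, 2)), Mul(-5, h)) (Function('y')(h) = Add(5, Mul(-1, Add(Add(Pow(h, 2), Mul(5, h)), 6))) = Add(5, Mul(-1, Add(6, Pow(h, 2), Mul(5, h)))) = Add(5, Add(-6, Mul(-1, Pow(h, 2)), Mul(-5, h))) = Add(-1, Mul(-1, Pow(h, 2)), Mul(-5, h)))
Add(Function('y')(-22), Mul(148, Function('T')(A))) = Add(Add(-1, Mul(-1, Pow(-22, 2)), Mul(-5, -22)), Mul(148, Mul(2, Mul(I, Pow(7, Rational(1, 2))), Add(-4, Mul(I, Pow(7, Rational(1, 2))))))) = Add(Add(-1, Mul(-1, 484), 110), Mul(148, Mul(2, I, Pow(7, Rational(1, 2)), Add(-4, Mul(I, Pow(7, Rational(1, 2))))))) = Add(Add(-1, -484, 110), Mul(296, I, Pow(7, Rational(1, 2)), Add(-4, Mul(I, Pow(7, Rational(1, 2)))))) = Add(-375, Mul(296, I, Pow(7, Rational(1, 2)), Add(-4, Mul(I, Pow(7, Rational(1, 2))))))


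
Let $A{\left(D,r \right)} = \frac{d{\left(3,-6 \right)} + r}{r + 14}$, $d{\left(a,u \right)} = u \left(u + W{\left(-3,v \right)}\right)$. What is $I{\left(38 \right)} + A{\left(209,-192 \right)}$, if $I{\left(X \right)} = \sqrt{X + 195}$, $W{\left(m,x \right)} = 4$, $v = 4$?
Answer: $\frac{90}{89} + \sqrt{233} \approx 16.276$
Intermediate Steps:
$I{\left(X \right)} = \sqrt{195 + X}$
$d{\left(a,u \right)} = u \left(4 + u\right)$ ($d{\left(a,u \right)} = u \left(u + 4\right) = u \left(4 + u\right)$)
$A{\left(D,r \right)} = \frac{12 + r}{14 + r}$ ($A{\left(D,r \right)} = \frac{- 6 \left(4 - 6\right) + r}{r + 14} = \frac{\left(-6\right) \left(-2\right) + r}{14 + r} = \frac{12 + r}{14 + r}$)
$I{\left(38 \right)} + A{\left(209,-192 \right)} = \sqrt{195 + 38} + \frac{12 - 192}{14 - 192} = \sqrt{233} + \frac{1}{-178} \left(-180\right) = \sqrt{233} - - \frac{90}{89} = \sqrt{233} + \frac{90}{89} = \frac{90}{89} + \sqrt{233}$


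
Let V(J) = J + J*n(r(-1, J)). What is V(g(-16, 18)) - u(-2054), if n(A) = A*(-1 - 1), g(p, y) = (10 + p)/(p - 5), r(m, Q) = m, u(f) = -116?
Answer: 818/7 ≈ 116.86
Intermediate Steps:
g(p, y) = (10 + p)/(-5 + p)
n(A) = -2*A (n(A) = A*(-2) = -2*A)
V(J) = 3*J (V(J) = J + J*(-2*(-1)) = J + J*2 = J + 2*J = 3*J)
V(g(-16, 18)) - u(-2054) = 3*((10 - 16)/(-5 - 16)) - 1*(-116) = 3*(-6/(-21)) + 116 = 3*(-1/21*(-6)) + 116 = 3*(2/7) + 116 = 6/7 + 116 = 818/7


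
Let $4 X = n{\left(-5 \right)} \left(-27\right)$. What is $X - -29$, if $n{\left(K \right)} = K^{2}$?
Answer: $- \frac{559}{4} \approx -139.75$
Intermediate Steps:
$X = - \frac{675}{4}$ ($X = \frac{\left(-5\right)^{2} \left(-27\right)}{4} = \frac{25 \left(-27\right)}{4} = \frac{1}{4} \left(-675\right) = - \frac{675}{4} \approx -168.75$)
$X - -29 = - \frac{675}{4} - -29 = - \frac{675}{4} + 29 = - \frac{559}{4}$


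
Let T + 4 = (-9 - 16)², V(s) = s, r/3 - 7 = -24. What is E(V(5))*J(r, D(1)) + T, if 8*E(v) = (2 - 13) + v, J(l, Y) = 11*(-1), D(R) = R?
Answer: 2517/4 ≈ 629.25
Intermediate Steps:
r = -51 (r = 21 + 3*(-24) = 21 - 72 = -51)
J(l, Y) = -11
E(v) = -11/8 + v/8 (E(v) = ((2 - 13) + v)/8 = (-11 + v)/8 = -11/8 + v/8)
T = 621 (T = -4 + (-9 - 16)² = -4 + (-25)² = -4 + 625 = 621)
E(V(5))*J(r, D(1)) + T = (-11/8 + (⅛)*5)*(-11) + 621 = (-11/8 + 5/8)*(-11) + 621 = -¾*(-11) + 621 = 33/4 + 621 = 2517/4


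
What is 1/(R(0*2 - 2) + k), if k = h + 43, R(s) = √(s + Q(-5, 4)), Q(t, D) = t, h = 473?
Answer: 516/266263 - I*√7/266263 ≈ 0.0019379 - 9.9366e-6*I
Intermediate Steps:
R(s) = √(-5 + s) (R(s) = √(s - 5) = √(-5 + s))
k = 516 (k = 473 + 43 = 516)
1/(R(0*2 - 2) + k) = 1/(√(-5 + (0*2 - 2)) + 516) = 1/(√(-5 + (0 - 2)) + 516) = 1/(√(-5 - 2) + 516) = 1/(√(-7) + 516) = 1/(I*√7 + 516) = 1/(516 + I*√7)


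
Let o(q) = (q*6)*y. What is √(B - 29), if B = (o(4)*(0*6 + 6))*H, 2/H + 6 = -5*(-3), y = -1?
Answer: I*√61 ≈ 7.8102*I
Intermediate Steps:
H = 2/9 (H = 2/(-6 - 5*(-3)) = 2/(-6 + 15) = 2/9 ≈ 0.22222)
o(q) = -6*q (o(q) = (q*6)*(-1) = (6*q)*(-1) = -6*q)
B = -32 (B = ((-6*4)*(0*6 + 6))*(2/9) = -24*(0 + 6)*(2/9) = -24*6*(2/9) = -144*2/9 = -32)
√(B - 29) = √(-32 - 29) = √(-61) = I*√61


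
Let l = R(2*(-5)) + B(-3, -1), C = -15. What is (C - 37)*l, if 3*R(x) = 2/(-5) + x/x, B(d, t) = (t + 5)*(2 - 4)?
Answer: 2028/5 ≈ 405.60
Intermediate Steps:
B(d, t) = -10 - 2*t (B(d, t) = (5 + t)*(-2) = -10 - 2*t)
R(x) = 1/5 (R(x) = (2/(-5) + x/x)/3 = (2*(-1/5) + 1)/3 = (-2/5 + 1)/3 = (1/3)*(3/5) = 1/5)
l = -39/5 (l = 1/5 + (-10 - 2*(-1)) = 1/5 + (-10 + 2) = 1/5 - 8 = -39/5 ≈ -7.8000)
(C - 37)*l = (-15 - 37)*(-39/5) = -52*(-39/5) = 2028/5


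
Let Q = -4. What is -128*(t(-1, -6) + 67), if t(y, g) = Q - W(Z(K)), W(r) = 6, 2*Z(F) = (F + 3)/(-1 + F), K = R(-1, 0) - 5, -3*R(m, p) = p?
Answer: -7296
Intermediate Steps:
R(m, p) = -p/3
K = -5 (K = -⅓*0 - 5 = 0 - 5 = -5)
Z(F) = (3 + F)/(2*(-1 + F)) (Z(F) = ((F + 3)/(-1 + F))/2 = ((3 + F)/(-1 + F))/2 = (3 + F)/(2*(-1 + F)))
t(y, g) = -10 (t(y, g) = -4 - 1*6 = -4 - 6 = -10)
-128*(t(-1, -6) + 67) = -128*(-10 + 67) = -128*57 = -7296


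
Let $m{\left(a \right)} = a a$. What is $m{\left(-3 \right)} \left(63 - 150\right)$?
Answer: $-783$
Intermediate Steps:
$m{\left(a \right)} = a^{2}$
$m{\left(-3 \right)} \left(63 - 150\right) = \left(-3\right)^{2} \left(63 - 150\right) = 9 \left(-87\right) = -783$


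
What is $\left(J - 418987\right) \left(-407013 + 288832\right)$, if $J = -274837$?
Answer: $81996814144$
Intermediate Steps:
$\left(J - 418987\right) \left(-407013 + 288832\right) = \left(-274837 - 418987\right) \left(-407013 + 288832\right) = \left(-693824\right) \left(-118181\right) = 81996814144$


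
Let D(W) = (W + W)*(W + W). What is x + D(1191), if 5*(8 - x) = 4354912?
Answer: 24014748/5 ≈ 4.8030e+6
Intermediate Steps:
D(W) = 4*W² (D(W) = (2*W)*(2*W) = 4*W²)
x = -4354872/5 (x = 8 - ⅕*4354912 = 8 - 4354912/5 = -4354872/5 ≈ -8.7097e+5)
x + D(1191) = -4354872/5 + 4*1191² = -4354872/5 + 4*1418481 = -4354872/5 + 5673924 = 24014748/5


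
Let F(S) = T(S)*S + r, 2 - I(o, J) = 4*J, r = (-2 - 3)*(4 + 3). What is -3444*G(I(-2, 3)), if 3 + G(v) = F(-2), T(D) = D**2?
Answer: 158424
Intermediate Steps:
r = -35 (r = -5*7 = -35)
I(o, J) = 2 - 4*J
F(S) = -35 + S**3 (F(S) = S**2*S - 35 = S**3 - 35 = -35 + S**3)
G(v) = -46 (G(v) = -3 + (-35 + (-2)**3) = -3 + (-35 - 8) = -3 - 43 = -46)
-3444*G(I(-2, 3)) = -3444*(-46) = 158424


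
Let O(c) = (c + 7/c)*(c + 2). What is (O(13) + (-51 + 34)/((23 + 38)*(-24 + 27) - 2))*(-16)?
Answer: -7641904/2353 ≈ -3247.7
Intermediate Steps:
O(c) = (2 + c)*(c + 7/c) (O(c) = (c + 7/c)*(2 + c) = (2 + c)*(c + 7/c))
(O(13) + (-51 + 34)/((23 + 38)*(-24 + 27) - 2))*(-16) = ((7 + 13**2 + 2*13 + 14/13) + (-51 + 34)/((23 + 38)*(-24 + 27) - 2))*(-16) = ((7 + 169 + 26 + 14*(1/13)) - 17/(61*3 - 2))*(-16) = ((7 + 169 + 26 + 14/13) - 17/(183 - 2))*(-16) = (2640/13 - 17/181)*(-16) = (477619/2353)*(-16) = -7641904/2353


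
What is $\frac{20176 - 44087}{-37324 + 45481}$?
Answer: $- \frac{23911}{8157} \approx -2.9313$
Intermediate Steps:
$\frac{20176 - 44087}{-37324 + 45481} = - \frac{23911}{8157}$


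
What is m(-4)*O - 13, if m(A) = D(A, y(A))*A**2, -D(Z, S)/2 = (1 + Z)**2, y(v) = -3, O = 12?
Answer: -3469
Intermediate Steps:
D(Z, S) = -2*(1 + Z)**2
m(A) = -2*A**2*(1 + A)**2 (m(A) = (-2*(1 + A)**2)*A**2 = -2*A**2*(1 + A)**2)
m(-4)*O - 13 = -2*(-4)**2*(1 - 4)**2*12 - 13 = -2*16*(-3)**2*12 - 13 = -2*16*9*12 - 13 = -288*12 - 13 = -3456 - 13 = -3469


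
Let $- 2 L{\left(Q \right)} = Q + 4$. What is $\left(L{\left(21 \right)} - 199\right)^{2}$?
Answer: $\frac{178929}{4} \approx 44732.0$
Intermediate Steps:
$L{\left(Q \right)} = -2 - \frac{Q}{2}$ ($L{\left(Q \right)} = - \frac{Q + 4}{2} = - \frac{4 + Q}{2} = -2 - \frac{Q}{2}$)
$\left(L{\left(21 \right)} - 199\right)^{2} = \left(\left(-2 - \frac{21}{2}\right) - 199\right)^{2} = \left(- \frac{25}{2} - 199\right)^{2} = \left(- \frac{423}{2}\right)^{2} = \frac{178929}{4}$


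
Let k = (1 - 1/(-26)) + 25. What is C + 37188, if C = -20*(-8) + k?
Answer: 971725/26 ≈ 37374.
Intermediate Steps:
k = 677/26 (k = (1 - 1*(-1/26)) + 25 = (1 + 1/26) + 25 = 27/26 + 25 = 677/26 ≈ 26.038)
C = 4837/26 (C = -20*(-8) + 677/26 = 160 + 677/26 = 4837/26 ≈ 186.04)
C + 37188 = 4837/26 + 37188 = 971725/26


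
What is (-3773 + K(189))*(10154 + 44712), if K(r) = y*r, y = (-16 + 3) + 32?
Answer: -9985612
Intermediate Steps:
y = 19 (y = -13 + 32 = 19)
K(r) = 19*r
(-3773 + K(189))*(10154 + 44712) = (-3773 + 19*189)*(10154 + 44712) = (-3773 + 3591)*54866 = -182*54866 = -9985612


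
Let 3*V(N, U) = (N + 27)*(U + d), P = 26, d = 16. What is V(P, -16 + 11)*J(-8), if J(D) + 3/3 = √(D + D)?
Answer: -583/3 + 2332*I/3 ≈ -194.33 + 777.33*I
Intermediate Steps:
V(N, U) = (16 + U)*(27 + N)/3 (V(N, U) = ((N + 27)*(U + 16))/3 = ((27 + N)*(16 + U))/3 = ((16 + U)*(27 + N))/3 = (16 + U)*(27 + N)/3)
J(D) = -1 + √2*√D (J(D) = -1 + √(D + D) = -1 + √(2*D) = -1 + √2*√D)
V(P, -16 + 11)*J(-8) = (144 + 9*(-16 + 11) + (16/3)*26 + (⅓)*26*(-16 + 11))*(-1 + √2*√(-8)) = (144 + 9*(-5) + 416/3 + (⅓)*26*(-5))*(-1 + √2*(2*I*√2)) = (144 - 45 + 416/3 - 130/3)*(-1 + 4*I) = 583*(-1 + 4*I)/3 = -583/3 + 2332*I/3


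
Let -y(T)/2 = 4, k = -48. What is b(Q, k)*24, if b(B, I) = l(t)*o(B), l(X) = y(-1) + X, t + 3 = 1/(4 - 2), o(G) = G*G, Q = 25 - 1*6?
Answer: -90972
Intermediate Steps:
Q = 19 (Q = 25 - 6 = 19)
y(T) = -8 (y(T) = -2*4 = -8)
o(G) = G²
t = -5/2 (t = -3 + 1/(4 - 2) = -3 + 1/2 = -3 + ½ = -5/2 ≈ -2.5000)
l(X) = -8 + X
b(B, I) = -21*B²/2 (b(B, I) = (-8 - 5/2)*B² = -21*B²/2)
b(Q, k)*24 = -21/2*19²*24 = -21/2*361*24 = -7581/2*24 = -90972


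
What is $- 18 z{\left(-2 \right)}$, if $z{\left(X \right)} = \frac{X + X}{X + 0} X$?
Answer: $72$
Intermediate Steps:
$z{\left(X \right)} = 2 X$ ($z{\left(X \right)} = \frac{2 X}{X} X = 2 X$)
$- 18 z{\left(-2 \right)} = - 18 \cdot 2 \left(-2\right) = \left(-18\right) \left(-4\right) = 72$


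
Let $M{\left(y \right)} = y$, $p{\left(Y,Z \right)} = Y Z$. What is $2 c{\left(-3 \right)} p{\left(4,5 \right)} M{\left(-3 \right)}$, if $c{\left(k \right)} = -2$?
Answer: $240$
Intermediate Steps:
$2 c{\left(-3 \right)} p{\left(4,5 \right)} M{\left(-3 \right)} = 2 \left(-2\right) 4 \cdot 5 \left(-3\right) = \left(-4\right) 20 \left(-3\right) = \left(-80\right) \left(-3\right) = 240$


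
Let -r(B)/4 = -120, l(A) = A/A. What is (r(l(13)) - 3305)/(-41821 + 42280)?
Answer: -2825/459 ≈ -6.1547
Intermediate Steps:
l(A) = 1
r(B) = 480 (r(B) = -4*(-120) = 480)
(r(l(13)) - 3305)/(-41821 + 42280) = (480 - 3305)/(-41821 + 42280) = -2825/459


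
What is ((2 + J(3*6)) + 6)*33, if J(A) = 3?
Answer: 363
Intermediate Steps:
((2 + J(3*6)) + 6)*33 = ((2 + 3) + 6)*33 = (5 + 6)*33 = 11*33 = 363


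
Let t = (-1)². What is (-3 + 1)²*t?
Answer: 4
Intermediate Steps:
t = 1
(-3 + 1)²*t = (-3 + 1)²*1 = (-2)²*1 = 4*1 = 4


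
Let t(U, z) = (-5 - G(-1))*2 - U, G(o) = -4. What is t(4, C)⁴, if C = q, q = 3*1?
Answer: 1296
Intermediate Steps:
q = 3
C = 3
t(U, z) = -2 - U (t(U, z) = (-5 - 1*(-4))*2 - U = (-5 + 4)*2 - U = -1*2 - U = -2 - U)
t(4, C)⁴ = (-2 - 1*4)⁴ = (-2 - 4)⁴ = (-6)⁴ = 1296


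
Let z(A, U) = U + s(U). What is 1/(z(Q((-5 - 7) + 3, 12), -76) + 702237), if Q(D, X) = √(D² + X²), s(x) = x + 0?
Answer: 1/702085 ≈ 1.4243e-6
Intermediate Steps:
s(x) = x
z(A, U) = 2*U (z(A, U) = U + U = 2*U)
1/(z(Q((-5 - 7) + 3, 12), -76) + 702237) = 1/(2*(-76) + 702237) = 1/(-152 + 702237) = 1/702085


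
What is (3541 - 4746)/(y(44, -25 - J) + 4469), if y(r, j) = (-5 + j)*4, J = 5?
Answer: -1205/4329 ≈ -0.27836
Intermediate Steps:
y(r, j) = -20 + 4*j
(3541 - 4746)/(y(44, -25 - J) + 4469) = (3541 - 4746)/((-20 + 4*(-25 - 1*5)) + 4469) = -1205/((-20 + 4*(-25 - 5)) + 4469) = -1205/((-20 + 4*(-30)) + 4469) = -1205/((-20 - 120) + 4469) = -1205/(-140 + 4469) = -1205/4329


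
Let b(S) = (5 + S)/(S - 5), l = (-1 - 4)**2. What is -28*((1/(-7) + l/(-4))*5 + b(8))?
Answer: 2321/3 ≈ 773.67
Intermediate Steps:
l = 25 (l = (-5)**2 = 25)
b(S) = (5 + S)/(-5 + S)
-28*((1/(-7) + l/(-4))*5 + b(8)) = -28*((1/(-7) + 25/(-4))*5 + (5 + 8)/(-5 + 8)) = -28*((1*(-1/7) + 25*(-1/4))*5 + 13/3) = -28*((-1/7 - 25/4)*5 + (1/3)*13) = -28*(-179/28*5 + 13/3) = -28*(-895/28 + 13/3) = -28*(-2321/84) = 2321/3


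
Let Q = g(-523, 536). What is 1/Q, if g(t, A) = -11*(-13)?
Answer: 1/143 ≈ 0.0069930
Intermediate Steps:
g(t, A) = 143
Q = 143
1/Q = 1/143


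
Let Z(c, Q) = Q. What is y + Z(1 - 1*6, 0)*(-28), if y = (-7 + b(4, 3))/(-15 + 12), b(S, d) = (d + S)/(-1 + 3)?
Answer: 7/6 ≈ 1.1667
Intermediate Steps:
b(S, d) = S/2 + d/2 (b(S, d) = (S + d)/2 = (S + d)*(½) = S/2 + d/2)
y = 7/6 (y = (-7 + ((½)*4 + (½)*3))/(-15 + 12) = (-7 + (2 + 3/2))/(-3) = (-7 + 7/2)*(-⅓) = -7/2*(-⅓) = 7/6 ≈ 1.1667)
y + Z(1 - 1*6, 0)*(-28) = 7/6 + 0*(-28) = 7/6 + 0 = 7/6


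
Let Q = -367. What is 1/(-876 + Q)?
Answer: -1/1243 ≈ -0.00080451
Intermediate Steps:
1/(-876 + Q) = 1/(-876 - 367) = 1/(-1243) = -1/1243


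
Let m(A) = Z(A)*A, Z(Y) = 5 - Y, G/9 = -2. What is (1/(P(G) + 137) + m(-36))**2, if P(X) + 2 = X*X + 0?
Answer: 458983215289/210681 ≈ 2.1786e+6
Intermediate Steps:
G = -18 (G = 9*(-2) = -18)
P(X) = -2 + X**2 (P(X) = -2 + (X*X + 0) = -2 + (X**2 + 0) = -2 + X**2)
m(A) = A*(5 - A) (m(A) = (5 - A)*A = A*(5 - A))
(1/(P(G) + 137) + m(-36))**2 = (1/((-2 + (-18)**2) + 137) - 36*(5 - 1*(-36)))**2 = (1/((-2 + 324) + 137) - 36*(5 + 36))**2 = (1/(322 + 137) - 36*41)**2 = (1/459 - 1476)**2 = (-677483/459)**2 = 458983215289/210681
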